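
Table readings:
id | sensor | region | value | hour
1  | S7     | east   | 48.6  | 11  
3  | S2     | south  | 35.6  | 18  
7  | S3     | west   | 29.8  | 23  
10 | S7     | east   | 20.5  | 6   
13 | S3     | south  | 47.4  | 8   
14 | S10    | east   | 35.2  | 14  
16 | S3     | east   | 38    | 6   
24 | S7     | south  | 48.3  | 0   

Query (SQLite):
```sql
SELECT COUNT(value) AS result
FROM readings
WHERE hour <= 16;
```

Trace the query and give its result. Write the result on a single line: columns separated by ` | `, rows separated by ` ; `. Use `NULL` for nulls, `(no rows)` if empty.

Rows where hour <= 16 → value values: [48.6, 20.5, 47.4, 35.2, 38, 48.3].
COUNT(value) counts non-NULL values → 6.

6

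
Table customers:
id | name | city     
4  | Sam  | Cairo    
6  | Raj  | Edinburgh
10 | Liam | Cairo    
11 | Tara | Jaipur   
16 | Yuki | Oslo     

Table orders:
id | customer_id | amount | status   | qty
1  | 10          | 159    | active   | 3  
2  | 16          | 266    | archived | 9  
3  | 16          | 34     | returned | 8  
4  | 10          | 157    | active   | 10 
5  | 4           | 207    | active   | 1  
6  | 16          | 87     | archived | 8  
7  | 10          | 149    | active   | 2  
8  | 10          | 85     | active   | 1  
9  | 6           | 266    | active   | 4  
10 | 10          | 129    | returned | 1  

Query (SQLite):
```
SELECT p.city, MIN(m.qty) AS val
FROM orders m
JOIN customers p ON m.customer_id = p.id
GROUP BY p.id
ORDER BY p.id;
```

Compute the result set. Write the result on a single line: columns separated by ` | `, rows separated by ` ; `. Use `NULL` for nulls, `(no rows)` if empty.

Join each orders row to its customers via customer_id.
Group joined rows by customers.id; compute MIN(m.qty) per group.
  4: ids {5} → MIN(m.qty)=1
  6: ids {9} → MIN(m.qty)=4
  10: ids {1, 4, 7, 8, 10} → MIN(m.qty)=1
  16: ids {2, 3, 6} → MIN(m.qty)=8

Cairo | 1 ; Edinburgh | 4 ; Cairo | 1 ; Oslo | 8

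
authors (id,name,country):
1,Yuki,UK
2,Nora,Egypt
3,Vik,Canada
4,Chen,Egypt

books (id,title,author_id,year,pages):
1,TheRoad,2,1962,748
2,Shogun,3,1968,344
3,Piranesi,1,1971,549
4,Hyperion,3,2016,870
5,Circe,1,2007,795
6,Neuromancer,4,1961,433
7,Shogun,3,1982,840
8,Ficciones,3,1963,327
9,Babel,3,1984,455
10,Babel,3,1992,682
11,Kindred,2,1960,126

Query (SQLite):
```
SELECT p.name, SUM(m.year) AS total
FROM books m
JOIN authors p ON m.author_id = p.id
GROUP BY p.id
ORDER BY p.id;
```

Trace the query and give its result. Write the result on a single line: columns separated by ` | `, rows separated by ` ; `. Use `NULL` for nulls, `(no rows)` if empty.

Yuki | 3978 ; Nora | 3922 ; Vik | 11905 ; Chen | 1961

Join each books row to its authors via author_id.
Group joined rows by authors.id; compute SUM(m.year) per group.
  1: ids {3, 5} → SUM(m.year)=3978
  2: ids {1, 11} → SUM(m.year)=3922
  3: ids {2, 4, 7, 8, 9, 10} → SUM(m.year)=11905
  4: ids {6} → SUM(m.year)=1961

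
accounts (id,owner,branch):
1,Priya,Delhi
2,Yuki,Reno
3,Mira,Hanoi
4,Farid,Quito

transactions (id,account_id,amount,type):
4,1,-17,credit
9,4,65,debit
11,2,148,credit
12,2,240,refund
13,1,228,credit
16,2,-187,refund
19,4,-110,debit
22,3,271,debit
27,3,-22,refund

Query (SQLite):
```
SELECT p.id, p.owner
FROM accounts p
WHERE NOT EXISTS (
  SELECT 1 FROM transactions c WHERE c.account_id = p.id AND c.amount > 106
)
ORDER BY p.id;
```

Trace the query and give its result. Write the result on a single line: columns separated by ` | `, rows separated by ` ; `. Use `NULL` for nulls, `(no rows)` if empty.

4 | Farid

For each accounts row, check whether any transactions with matching account_id has amount > 106.
Keep rows where that is false.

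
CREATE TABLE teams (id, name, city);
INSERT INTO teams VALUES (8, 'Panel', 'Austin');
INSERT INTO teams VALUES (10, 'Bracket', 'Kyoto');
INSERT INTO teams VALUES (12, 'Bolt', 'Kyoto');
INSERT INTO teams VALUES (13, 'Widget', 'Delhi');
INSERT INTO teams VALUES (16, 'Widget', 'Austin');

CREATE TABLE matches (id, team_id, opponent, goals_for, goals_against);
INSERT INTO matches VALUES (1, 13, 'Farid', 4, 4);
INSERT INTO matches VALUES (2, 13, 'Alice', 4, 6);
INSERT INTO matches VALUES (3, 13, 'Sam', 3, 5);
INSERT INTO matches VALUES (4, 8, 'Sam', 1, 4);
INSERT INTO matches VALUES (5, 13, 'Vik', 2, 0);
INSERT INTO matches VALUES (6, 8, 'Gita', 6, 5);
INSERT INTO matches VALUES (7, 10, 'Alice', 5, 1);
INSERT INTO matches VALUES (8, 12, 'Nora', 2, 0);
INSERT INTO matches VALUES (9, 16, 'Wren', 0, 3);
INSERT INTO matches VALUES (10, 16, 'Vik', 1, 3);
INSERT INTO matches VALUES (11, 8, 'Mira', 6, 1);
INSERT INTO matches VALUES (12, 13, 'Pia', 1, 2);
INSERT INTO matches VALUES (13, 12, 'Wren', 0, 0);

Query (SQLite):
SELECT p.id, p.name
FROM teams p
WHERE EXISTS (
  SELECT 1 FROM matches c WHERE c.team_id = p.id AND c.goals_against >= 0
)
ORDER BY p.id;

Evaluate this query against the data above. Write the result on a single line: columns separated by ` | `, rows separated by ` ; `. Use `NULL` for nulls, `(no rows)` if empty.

For each teams row, check whether any matches with matching team_id has goals_against >= 0.
Keep rows where that is true.

8 | Panel ; 10 | Bracket ; 12 | Bolt ; 13 | Widget ; 16 | Widget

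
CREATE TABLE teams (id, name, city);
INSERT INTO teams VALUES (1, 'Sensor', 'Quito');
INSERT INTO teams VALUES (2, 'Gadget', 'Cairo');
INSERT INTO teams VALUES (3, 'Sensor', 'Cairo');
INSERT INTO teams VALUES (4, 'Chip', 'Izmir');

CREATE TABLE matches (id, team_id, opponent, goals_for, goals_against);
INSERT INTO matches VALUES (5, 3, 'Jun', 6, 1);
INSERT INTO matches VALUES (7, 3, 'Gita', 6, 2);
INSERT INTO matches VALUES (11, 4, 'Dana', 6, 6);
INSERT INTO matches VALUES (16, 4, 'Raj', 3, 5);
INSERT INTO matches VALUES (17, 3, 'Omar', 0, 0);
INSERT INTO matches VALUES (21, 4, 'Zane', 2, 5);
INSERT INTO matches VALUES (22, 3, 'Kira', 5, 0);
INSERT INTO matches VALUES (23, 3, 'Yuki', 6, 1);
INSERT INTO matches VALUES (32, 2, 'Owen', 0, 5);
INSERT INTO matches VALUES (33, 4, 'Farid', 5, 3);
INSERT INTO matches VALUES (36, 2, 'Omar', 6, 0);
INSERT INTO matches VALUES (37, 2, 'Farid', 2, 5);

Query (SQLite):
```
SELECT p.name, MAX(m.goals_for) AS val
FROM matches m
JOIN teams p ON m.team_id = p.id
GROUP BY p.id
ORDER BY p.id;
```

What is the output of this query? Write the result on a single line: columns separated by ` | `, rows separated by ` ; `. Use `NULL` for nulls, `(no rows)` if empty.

Gadget | 6 ; Sensor | 6 ; Chip | 6

Join each matches row to its teams via team_id.
Group joined rows by teams.id; compute MAX(m.goals_for) per group.
  2: ids {32, 36, 37} → MAX(m.goals_for)=6
  3: ids {5, 7, 17, 22, 23} → MAX(m.goals_for)=6
  4: ids {11, 16, 21, 33} → MAX(m.goals_for)=6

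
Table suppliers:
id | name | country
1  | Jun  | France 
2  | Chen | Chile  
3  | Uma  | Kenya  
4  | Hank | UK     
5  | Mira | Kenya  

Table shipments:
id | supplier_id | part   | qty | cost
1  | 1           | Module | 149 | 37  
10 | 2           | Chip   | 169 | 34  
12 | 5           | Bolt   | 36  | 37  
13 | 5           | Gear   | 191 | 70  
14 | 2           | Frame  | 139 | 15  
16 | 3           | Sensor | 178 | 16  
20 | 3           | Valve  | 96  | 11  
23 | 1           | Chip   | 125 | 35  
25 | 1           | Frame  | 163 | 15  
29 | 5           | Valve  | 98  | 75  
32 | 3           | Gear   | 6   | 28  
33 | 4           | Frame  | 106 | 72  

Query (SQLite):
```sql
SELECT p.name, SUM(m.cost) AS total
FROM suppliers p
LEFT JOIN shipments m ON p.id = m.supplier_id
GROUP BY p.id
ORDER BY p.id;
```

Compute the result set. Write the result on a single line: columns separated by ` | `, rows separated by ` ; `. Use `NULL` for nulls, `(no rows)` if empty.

LEFT JOIN keeps every suppliers row; unmatched ones get NULL for shipments columns.
Group by suppliers.id and compute SUM(m.cost). SUM over an all-NULL group is NULL.
  1: ids {1, 23, 25} → SUM(m.cost)=87
  2: ids {10, 14} → SUM(m.cost)=49
  3: ids {16, 20, 32} → SUM(m.cost)=55
  4: ids {33} → SUM(m.cost)=72
  5: ids {12, 13, 29} → SUM(m.cost)=182

Jun | 87 ; Chen | 49 ; Uma | 55 ; Hank | 72 ; Mira | 182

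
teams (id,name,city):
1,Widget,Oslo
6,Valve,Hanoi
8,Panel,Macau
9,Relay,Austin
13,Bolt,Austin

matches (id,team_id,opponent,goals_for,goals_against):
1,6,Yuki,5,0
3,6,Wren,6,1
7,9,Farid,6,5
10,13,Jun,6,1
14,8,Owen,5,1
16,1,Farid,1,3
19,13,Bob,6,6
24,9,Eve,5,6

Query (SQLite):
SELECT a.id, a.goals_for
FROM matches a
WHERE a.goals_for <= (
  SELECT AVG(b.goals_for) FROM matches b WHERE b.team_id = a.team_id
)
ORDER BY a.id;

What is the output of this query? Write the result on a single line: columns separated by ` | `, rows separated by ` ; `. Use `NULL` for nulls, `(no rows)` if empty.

1 | 5 ; 10 | 6 ; 14 | 5 ; 16 | 1 ; 19 | 6 ; 24 | 5

For each matches row a, compute AVG(goals_for) over rows sharing a.team_id.
Keep row a if a.goals_for <= that per-group AVG.
  team_id=1: AVG(goals_for) = 1.0
  team_id=6: AVG(goals_for) = 5.5
  team_id=8: AVG(goals_for) = 5.0
  team_id=9: AVG(goals_for) = 5.5
  team_id=13: AVG(goals_for) = 6.0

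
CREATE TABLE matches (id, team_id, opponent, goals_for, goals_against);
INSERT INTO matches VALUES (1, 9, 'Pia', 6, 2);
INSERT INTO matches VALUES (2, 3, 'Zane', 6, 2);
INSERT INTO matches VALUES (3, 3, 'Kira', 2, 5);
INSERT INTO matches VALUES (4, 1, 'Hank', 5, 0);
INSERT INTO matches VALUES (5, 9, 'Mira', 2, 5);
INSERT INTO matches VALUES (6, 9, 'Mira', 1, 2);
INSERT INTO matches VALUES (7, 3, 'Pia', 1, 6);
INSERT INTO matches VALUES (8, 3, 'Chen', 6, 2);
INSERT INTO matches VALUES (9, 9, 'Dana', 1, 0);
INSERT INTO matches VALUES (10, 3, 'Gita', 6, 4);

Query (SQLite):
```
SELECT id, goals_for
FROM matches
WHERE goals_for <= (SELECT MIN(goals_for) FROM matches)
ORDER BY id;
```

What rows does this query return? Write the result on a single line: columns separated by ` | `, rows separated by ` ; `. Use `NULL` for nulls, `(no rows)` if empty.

Scalar subquery: MIN(goals_for) over all matches rows = 1.
Keep rows where goals_for <= that value.

6 | 1 ; 7 | 1 ; 9 | 1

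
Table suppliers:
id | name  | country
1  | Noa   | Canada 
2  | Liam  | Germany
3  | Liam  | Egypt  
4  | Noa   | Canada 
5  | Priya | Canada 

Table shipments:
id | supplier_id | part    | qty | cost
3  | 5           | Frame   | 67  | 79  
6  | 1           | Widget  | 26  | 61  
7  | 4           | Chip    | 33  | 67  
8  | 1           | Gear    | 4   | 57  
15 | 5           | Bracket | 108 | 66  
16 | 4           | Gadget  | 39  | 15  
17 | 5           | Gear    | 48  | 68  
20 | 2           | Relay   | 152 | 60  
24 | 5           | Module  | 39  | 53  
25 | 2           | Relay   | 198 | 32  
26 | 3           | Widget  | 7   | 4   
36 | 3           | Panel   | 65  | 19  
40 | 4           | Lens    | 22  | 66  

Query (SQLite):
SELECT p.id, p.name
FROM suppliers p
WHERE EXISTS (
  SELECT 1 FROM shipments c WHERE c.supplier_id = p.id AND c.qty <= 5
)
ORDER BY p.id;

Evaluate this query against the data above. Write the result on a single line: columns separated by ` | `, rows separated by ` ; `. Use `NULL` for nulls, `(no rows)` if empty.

For each suppliers row, check whether any shipments with matching supplier_id has qty <= 5.
Keep rows where that is true.

1 | Noa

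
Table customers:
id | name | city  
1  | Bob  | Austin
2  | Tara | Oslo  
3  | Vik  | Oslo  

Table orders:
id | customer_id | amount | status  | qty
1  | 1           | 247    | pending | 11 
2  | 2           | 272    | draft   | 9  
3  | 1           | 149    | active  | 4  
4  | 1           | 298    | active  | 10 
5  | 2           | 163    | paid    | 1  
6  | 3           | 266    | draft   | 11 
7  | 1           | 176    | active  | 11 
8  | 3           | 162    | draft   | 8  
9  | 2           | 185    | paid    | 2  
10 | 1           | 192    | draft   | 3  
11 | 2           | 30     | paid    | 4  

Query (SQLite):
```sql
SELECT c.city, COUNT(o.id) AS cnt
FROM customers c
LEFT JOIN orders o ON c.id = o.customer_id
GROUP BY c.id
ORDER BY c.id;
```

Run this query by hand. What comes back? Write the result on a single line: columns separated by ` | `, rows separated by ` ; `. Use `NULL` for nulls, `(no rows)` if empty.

LEFT JOIN keeps every customers row; unmatched ones get NULL for orders columns.
Group by customers.id and compute COUNT(o.id). COUNT(col) of an all-NULL group is 0.
  1: ids {1, 3, 4, 7, 10} → COUNT(o.id)=5
  2: ids {2, 5, 9, 11} → COUNT(o.id)=4
  3: ids {6, 8} → COUNT(o.id)=2

Austin | 5 ; Oslo | 4 ; Oslo | 2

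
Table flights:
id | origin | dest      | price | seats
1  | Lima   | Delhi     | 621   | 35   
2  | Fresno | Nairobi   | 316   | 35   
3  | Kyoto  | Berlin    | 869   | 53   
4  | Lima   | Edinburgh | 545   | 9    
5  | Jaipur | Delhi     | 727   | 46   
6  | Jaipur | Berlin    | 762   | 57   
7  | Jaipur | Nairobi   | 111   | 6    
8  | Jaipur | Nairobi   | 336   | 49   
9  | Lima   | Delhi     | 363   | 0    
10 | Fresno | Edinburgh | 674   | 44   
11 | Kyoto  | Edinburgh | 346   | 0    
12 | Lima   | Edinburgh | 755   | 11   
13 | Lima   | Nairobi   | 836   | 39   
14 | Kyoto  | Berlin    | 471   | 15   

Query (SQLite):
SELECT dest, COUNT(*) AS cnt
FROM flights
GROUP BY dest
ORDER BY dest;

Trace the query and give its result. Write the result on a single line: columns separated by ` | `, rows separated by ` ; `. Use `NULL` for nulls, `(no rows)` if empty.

Partition flights by dest; compute COUNT(*) within each group.
  Berlin: ids {3, 6, 14} → COUNT(*)=3
  Delhi: ids {1, 5, 9} → COUNT(*)=3
  Edinburgh: ids {4, 10, 11, 12} → COUNT(*)=4
  Nairobi: ids {2, 7, 8, 13} → COUNT(*)=4

Berlin | 3 ; Delhi | 3 ; Edinburgh | 4 ; Nairobi | 4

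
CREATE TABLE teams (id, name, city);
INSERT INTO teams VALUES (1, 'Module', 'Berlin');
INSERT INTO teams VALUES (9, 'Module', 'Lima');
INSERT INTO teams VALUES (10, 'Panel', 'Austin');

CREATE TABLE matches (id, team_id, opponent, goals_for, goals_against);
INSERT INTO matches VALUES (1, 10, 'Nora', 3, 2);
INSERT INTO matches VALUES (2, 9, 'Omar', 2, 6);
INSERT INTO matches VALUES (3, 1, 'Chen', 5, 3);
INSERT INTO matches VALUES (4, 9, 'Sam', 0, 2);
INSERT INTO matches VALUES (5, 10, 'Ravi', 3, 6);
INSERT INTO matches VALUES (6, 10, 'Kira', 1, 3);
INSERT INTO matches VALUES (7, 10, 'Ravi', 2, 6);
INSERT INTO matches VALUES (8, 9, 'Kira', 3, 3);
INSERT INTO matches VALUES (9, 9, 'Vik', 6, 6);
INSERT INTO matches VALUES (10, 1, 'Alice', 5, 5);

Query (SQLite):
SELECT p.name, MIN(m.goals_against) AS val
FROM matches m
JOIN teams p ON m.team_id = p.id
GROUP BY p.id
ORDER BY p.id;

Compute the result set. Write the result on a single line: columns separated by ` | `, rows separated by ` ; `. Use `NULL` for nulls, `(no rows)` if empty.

Module | 3 ; Module | 2 ; Panel | 2

Join each matches row to its teams via team_id.
Group joined rows by teams.id; compute MIN(m.goals_against) per group.
  1: ids {3, 10} → MIN(m.goals_against)=3
  9: ids {2, 4, 8, 9} → MIN(m.goals_against)=2
  10: ids {1, 5, 6, 7} → MIN(m.goals_against)=2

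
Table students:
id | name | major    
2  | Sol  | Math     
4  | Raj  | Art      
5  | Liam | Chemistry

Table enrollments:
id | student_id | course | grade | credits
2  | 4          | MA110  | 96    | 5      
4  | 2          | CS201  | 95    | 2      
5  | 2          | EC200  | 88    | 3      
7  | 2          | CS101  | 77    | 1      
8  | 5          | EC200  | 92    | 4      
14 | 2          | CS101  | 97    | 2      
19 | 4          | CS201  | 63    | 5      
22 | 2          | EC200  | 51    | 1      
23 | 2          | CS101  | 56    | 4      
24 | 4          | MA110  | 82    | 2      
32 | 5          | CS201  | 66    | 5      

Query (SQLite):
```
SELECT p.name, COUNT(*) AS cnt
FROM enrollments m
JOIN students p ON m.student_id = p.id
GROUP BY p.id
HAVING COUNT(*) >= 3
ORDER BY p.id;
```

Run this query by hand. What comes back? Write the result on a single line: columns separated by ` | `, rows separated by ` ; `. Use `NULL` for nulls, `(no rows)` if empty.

Join each enrollments row to its students via student_id.
Group joined rows by students.id; compute COUNT(*) per group.
HAVING: keep groups with count ≥ 3.
  2: ids {4, 5, 7, 14, 22, 23} → COUNT(*)=6
  4: ids {2, 19, 24} → COUNT(*)=3
  5: ids {8, 32} → COUNT(*)=2

Sol | 6 ; Raj | 3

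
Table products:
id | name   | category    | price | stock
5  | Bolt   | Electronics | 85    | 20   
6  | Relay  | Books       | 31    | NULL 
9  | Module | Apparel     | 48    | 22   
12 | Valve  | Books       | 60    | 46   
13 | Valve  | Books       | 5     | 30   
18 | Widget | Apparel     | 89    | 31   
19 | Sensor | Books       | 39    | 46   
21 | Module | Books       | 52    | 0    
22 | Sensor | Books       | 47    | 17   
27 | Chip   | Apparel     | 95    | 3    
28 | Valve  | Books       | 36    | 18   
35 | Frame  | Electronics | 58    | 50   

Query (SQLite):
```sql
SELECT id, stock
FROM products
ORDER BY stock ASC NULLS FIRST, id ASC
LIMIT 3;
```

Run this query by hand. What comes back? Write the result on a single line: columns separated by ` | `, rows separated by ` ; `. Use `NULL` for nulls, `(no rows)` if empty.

6 | NULL ; 21 | 0 ; 27 | 3

Sort by stock asc, tiebreak id asc: (NULL, id=6), (0, id=21), (3, id=27), (17, id=22), (18, id=28), (20, id=5) …. Take first 3.
NULLS FIRST: NULL stock rows go before all non-NULL rows (among themselves ordered by id asc).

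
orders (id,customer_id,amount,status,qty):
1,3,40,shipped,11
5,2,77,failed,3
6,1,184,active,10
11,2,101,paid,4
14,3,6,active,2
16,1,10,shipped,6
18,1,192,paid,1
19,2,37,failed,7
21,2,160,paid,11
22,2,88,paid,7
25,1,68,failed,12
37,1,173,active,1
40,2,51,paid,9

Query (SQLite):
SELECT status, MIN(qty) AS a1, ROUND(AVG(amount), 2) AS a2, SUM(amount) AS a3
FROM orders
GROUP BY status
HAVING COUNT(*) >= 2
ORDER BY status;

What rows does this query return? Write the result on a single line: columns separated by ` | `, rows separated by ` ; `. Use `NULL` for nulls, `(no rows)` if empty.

Group orders by status.
Per group compute: MIN(qty), ROUND(AVG(amount), 2), SUM(amount).
HAVING: drop groups with fewer than 2 rows.
  active: ids {6, 14, 37} → MIN(qty)=1, ROUND(AVG(amount), 2)=121, SUM(amount)=363
  failed: ids {5, 19, 25} → MIN(qty)=3, ROUND(AVG(amount), 2)=60.67, SUM(amount)=182
  paid: ids {11, 18, 21, 22, 40} → MIN(qty)=1, ROUND(AVG(amount), 2)=118.4, SUM(amount)=592
  shipped: ids {1, 16} → MIN(qty)=6, ROUND(AVG(amount), 2)=25, SUM(amount)=50

active | 1 | 121 | 363 ; failed | 3 | 60.67 | 182 ; paid | 1 | 118.4 | 592 ; shipped | 6 | 25 | 50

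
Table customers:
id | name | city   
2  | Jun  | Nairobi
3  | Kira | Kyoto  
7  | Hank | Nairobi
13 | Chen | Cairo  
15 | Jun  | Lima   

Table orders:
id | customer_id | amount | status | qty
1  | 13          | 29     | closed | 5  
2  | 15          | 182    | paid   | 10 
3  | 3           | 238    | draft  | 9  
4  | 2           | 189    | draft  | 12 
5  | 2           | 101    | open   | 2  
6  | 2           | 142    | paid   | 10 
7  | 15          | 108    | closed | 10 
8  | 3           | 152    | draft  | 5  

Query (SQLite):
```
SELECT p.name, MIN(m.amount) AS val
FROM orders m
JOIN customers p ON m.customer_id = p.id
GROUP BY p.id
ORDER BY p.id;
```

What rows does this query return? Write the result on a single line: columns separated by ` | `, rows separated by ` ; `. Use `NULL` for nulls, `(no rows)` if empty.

Jun | 101 ; Kira | 152 ; Chen | 29 ; Jun | 108

Join each orders row to its customers via customer_id.
Group joined rows by customers.id; compute MIN(m.amount) per group.
  2: ids {4, 5, 6} → MIN(m.amount)=101
  3: ids {3, 8} → MIN(m.amount)=152
  13: ids {1} → MIN(m.amount)=29
  15: ids {2, 7} → MIN(m.amount)=108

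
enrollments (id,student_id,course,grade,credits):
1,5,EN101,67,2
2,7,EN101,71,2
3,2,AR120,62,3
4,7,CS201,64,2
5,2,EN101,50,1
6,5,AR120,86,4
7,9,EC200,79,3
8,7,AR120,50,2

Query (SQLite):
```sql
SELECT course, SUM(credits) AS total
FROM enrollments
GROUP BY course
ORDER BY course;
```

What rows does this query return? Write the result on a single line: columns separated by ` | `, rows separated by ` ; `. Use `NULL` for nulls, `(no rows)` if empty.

Partition enrollments by course; compute SUM(credits) within each group.
  AR120: ids {3, 6, 8} → SUM(credits)=9
  CS201: ids {4} → SUM(credits)=2
  EC200: ids {7} → SUM(credits)=3
  EN101: ids {1, 2, 5} → SUM(credits)=5

AR120 | 9 ; CS201 | 2 ; EC200 | 3 ; EN101 | 5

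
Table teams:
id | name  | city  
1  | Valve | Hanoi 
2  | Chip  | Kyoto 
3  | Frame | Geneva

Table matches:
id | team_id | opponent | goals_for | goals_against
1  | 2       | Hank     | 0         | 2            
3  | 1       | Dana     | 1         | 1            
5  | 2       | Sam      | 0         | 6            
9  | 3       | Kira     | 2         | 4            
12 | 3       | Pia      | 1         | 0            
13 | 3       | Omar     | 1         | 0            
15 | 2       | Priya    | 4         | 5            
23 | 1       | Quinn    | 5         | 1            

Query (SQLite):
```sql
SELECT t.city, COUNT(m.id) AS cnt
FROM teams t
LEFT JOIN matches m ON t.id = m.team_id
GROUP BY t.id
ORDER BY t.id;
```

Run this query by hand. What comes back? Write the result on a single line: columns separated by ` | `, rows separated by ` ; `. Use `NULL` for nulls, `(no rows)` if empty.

Hanoi | 2 ; Kyoto | 3 ; Geneva | 3

LEFT JOIN keeps every teams row; unmatched ones get NULL for matches columns.
Group by teams.id and compute COUNT(m.id). COUNT(col) of an all-NULL group is 0.
  1: ids {3, 23} → COUNT(m.id)=2
  2: ids {1, 5, 15} → COUNT(m.id)=3
  3: ids {9, 12, 13} → COUNT(m.id)=3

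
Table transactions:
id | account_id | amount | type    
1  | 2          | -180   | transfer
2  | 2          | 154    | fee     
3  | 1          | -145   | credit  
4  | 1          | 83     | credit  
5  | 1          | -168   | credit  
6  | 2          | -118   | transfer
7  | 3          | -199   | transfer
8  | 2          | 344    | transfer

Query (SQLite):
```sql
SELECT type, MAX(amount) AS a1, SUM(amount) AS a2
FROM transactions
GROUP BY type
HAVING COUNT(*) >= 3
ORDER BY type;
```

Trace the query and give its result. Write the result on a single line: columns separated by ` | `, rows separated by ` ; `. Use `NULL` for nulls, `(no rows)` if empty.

credit | 83 | -230 ; transfer | 344 | -153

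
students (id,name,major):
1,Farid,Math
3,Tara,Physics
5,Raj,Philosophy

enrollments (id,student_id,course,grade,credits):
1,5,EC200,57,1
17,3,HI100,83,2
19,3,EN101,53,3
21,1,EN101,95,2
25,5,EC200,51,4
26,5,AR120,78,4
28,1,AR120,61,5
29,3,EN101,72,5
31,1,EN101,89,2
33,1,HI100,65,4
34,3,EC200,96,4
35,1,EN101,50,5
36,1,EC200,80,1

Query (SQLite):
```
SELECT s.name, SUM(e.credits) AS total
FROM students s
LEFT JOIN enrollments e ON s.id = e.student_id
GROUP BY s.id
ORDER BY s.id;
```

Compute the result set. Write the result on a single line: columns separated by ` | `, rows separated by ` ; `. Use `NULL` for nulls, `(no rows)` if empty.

Farid | 19 ; Tara | 14 ; Raj | 9

LEFT JOIN keeps every students row; unmatched ones get NULL for enrollments columns.
Group by students.id and compute SUM(e.credits). SUM over an all-NULL group is NULL.
  1: ids {21, 28, 31, 33, 35, 36} → SUM(e.credits)=19
  3: ids {17, 19, 29, 34} → SUM(e.credits)=14
  5: ids {1, 25, 26} → SUM(e.credits)=9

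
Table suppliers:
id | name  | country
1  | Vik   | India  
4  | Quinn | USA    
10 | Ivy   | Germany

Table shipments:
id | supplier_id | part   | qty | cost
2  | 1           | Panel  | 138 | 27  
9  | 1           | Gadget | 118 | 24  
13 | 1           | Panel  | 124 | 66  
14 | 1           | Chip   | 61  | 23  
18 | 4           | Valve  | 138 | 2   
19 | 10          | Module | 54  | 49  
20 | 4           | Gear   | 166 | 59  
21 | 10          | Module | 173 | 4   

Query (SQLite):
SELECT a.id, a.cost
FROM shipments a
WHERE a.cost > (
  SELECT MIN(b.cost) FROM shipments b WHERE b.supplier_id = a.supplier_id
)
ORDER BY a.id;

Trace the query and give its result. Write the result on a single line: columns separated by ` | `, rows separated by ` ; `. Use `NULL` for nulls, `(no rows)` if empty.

2 | 27 ; 9 | 24 ; 13 | 66 ; 19 | 49 ; 20 | 59

For each shipments row a, compute MIN(cost) over rows sharing a.supplier_id.
Keep row a if a.cost > that per-group MIN.
  supplier_id=1: MIN(cost) = 23
  supplier_id=4: MIN(cost) = 2
  supplier_id=10: MIN(cost) = 4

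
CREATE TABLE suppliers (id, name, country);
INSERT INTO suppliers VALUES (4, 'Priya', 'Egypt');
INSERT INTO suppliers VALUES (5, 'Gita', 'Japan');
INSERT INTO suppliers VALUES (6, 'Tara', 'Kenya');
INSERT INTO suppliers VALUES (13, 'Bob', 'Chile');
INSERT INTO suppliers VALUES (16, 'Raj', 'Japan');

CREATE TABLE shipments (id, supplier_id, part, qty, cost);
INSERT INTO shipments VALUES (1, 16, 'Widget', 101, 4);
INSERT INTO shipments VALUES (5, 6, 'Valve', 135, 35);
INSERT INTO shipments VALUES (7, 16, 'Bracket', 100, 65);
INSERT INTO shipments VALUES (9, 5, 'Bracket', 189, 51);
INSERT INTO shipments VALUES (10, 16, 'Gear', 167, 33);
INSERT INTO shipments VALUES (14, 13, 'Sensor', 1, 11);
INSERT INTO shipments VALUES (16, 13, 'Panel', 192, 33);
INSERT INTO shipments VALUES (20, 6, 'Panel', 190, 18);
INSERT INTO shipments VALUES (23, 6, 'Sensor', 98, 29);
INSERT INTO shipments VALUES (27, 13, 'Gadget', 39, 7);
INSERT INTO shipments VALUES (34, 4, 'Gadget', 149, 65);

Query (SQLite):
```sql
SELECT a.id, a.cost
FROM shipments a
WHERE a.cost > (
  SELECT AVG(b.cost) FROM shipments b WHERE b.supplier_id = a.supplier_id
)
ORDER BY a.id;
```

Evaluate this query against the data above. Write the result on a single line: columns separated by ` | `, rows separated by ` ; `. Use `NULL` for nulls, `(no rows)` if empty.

5 | 35 ; 7 | 65 ; 16 | 33 ; 23 | 29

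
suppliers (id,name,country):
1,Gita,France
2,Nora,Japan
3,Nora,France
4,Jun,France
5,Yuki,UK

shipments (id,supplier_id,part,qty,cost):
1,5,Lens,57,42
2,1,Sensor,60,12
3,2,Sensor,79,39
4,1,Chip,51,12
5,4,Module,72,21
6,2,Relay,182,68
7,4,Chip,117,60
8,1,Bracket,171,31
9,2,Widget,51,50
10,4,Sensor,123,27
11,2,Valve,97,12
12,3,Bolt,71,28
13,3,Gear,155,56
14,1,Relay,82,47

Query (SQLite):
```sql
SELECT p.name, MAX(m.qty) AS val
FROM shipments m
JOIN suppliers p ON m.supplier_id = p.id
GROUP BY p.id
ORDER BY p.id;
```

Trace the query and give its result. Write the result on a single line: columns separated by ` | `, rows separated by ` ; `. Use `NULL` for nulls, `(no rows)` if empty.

Gita | 171 ; Nora | 182 ; Nora | 155 ; Jun | 123 ; Yuki | 57

Join each shipments row to its suppliers via supplier_id.
Group joined rows by suppliers.id; compute MAX(m.qty) per group.
  1: ids {2, 4, 8, 14} → MAX(m.qty)=171
  2: ids {3, 6, 9, 11} → MAX(m.qty)=182
  3: ids {12, 13} → MAX(m.qty)=155
  4: ids {5, 7, 10} → MAX(m.qty)=123
  5: ids {1} → MAX(m.qty)=57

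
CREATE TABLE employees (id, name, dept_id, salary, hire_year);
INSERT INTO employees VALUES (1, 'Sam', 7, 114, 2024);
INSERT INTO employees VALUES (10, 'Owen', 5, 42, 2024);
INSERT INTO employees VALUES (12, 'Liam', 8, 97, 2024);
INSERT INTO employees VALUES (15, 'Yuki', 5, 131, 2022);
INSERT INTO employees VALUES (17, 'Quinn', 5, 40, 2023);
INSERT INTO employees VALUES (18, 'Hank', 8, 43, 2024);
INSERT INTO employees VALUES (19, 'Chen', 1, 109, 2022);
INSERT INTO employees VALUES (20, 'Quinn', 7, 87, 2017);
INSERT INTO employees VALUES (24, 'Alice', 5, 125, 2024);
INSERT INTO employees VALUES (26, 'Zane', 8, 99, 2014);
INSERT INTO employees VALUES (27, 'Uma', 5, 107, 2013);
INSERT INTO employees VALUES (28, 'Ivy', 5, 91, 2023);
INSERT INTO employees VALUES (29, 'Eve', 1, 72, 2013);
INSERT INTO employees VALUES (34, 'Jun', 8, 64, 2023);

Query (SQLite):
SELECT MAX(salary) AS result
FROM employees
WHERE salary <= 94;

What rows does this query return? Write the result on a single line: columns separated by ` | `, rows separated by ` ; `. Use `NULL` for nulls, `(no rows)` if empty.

91

Rows where salary <= 94 → salary values: [42, 40, 43, 87, 91, 72, 64].
MAX of non-NULL values = 91.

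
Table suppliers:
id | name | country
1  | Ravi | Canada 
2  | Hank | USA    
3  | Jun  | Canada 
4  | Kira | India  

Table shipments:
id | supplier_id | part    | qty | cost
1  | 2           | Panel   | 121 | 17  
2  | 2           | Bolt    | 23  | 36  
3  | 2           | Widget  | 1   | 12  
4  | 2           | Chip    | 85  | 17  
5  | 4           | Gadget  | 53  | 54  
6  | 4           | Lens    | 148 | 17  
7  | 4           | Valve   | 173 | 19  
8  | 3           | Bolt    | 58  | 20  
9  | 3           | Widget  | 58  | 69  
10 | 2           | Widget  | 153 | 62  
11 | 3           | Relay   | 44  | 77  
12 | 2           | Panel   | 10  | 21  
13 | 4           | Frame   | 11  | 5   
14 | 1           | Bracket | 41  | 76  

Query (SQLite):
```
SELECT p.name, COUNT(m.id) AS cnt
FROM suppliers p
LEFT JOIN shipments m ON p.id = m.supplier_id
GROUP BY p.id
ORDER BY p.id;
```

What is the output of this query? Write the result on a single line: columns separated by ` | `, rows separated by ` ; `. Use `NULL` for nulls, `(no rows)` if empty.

LEFT JOIN keeps every suppliers row; unmatched ones get NULL for shipments columns.
Group by suppliers.id and compute COUNT(m.id). COUNT(col) of an all-NULL group is 0.
  1: ids {14} → COUNT(m.id)=1
  2: ids {1, 2, 3, 4, 10, 12} → COUNT(m.id)=6
  3: ids {8, 9, 11} → COUNT(m.id)=3
  4: ids {5, 6, 7, 13} → COUNT(m.id)=4

Ravi | 1 ; Hank | 6 ; Jun | 3 ; Kira | 4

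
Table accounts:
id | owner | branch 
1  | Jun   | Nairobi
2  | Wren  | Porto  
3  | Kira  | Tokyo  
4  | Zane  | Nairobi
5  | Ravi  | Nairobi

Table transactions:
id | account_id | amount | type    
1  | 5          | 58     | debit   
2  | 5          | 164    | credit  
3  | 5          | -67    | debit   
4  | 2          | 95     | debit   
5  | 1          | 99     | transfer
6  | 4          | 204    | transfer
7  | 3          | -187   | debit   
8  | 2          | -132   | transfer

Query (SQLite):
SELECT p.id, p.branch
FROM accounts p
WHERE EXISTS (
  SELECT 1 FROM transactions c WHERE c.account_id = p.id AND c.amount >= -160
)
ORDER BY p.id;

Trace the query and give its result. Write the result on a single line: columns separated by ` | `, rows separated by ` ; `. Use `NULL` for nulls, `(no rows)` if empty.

For each accounts row, check whether any transactions with matching account_id has amount >= -160.
Keep rows where that is true.

1 | Nairobi ; 2 | Porto ; 4 | Nairobi ; 5 | Nairobi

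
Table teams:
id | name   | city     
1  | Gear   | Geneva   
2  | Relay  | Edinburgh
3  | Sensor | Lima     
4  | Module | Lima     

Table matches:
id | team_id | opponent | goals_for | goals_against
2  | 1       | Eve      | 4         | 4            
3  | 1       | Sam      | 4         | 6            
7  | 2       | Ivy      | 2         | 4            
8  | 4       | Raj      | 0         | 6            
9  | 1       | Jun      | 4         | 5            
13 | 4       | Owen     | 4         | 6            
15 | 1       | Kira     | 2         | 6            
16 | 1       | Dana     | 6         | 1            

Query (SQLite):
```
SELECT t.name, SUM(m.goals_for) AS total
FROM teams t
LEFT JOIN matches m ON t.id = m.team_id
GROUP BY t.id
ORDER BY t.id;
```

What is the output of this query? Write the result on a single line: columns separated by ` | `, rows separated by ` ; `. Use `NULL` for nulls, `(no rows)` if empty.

LEFT JOIN keeps every teams row; unmatched ones get NULL for matches columns.
Group by teams.id and compute SUM(m.goals_for). SUM over an all-NULL group is NULL.
  1: ids {2, 3, 9, 15, 16} → SUM(m.goals_for)=20
  2: ids {7} → SUM(m.goals_for)=2
  3: ids {—} → SUM(m.goals_for)=NULL
  4: ids {8, 13} → SUM(m.goals_for)=4

Gear | 20 ; Relay | 2 ; Sensor | NULL ; Module | 4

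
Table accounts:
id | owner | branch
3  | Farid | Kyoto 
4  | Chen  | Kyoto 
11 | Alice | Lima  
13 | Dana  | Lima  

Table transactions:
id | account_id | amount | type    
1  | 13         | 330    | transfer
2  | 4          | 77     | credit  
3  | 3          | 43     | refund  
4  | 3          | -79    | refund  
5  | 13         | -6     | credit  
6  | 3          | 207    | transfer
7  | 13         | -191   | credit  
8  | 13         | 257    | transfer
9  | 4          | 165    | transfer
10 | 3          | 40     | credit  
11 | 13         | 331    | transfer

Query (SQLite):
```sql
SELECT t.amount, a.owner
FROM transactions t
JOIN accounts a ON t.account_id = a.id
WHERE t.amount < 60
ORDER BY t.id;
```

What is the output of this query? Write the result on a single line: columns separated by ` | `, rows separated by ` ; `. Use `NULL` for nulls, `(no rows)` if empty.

Each transactions row matches the accounts row where account_id = accounts.id.
Then keep rows with t.amount < 60.

43 | Farid ; -79 | Farid ; -6 | Dana ; -191 | Dana ; 40 | Farid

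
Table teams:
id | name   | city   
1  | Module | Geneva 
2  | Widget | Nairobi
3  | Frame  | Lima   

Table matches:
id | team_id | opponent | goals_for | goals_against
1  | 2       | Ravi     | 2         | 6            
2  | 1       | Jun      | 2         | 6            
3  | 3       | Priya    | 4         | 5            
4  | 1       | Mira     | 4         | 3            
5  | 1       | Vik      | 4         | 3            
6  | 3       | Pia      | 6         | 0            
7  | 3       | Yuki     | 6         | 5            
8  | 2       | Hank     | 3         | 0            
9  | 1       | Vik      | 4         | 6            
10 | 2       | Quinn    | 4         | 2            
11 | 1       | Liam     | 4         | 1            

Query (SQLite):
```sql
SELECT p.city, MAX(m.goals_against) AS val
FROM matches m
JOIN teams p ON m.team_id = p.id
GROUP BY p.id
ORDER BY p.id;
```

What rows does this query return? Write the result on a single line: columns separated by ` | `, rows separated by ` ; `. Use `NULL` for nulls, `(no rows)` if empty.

Geneva | 6 ; Nairobi | 6 ; Lima | 5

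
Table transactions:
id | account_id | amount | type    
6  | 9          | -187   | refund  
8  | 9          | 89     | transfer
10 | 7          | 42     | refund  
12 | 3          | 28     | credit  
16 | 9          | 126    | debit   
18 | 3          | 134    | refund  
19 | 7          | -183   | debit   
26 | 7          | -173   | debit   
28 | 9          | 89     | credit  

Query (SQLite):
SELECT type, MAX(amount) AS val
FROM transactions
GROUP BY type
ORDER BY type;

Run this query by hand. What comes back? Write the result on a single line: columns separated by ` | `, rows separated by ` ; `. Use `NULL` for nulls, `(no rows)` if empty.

credit | 89 ; debit | 126 ; refund | 134 ; transfer | 89

Partition transactions by type; compute MAX(amount) within each group.
  credit: ids {12, 28} → MAX(amount)=89
  debit: ids {16, 19, 26} → MAX(amount)=126
  refund: ids {6, 10, 18} → MAX(amount)=134
  transfer: ids {8} → MAX(amount)=89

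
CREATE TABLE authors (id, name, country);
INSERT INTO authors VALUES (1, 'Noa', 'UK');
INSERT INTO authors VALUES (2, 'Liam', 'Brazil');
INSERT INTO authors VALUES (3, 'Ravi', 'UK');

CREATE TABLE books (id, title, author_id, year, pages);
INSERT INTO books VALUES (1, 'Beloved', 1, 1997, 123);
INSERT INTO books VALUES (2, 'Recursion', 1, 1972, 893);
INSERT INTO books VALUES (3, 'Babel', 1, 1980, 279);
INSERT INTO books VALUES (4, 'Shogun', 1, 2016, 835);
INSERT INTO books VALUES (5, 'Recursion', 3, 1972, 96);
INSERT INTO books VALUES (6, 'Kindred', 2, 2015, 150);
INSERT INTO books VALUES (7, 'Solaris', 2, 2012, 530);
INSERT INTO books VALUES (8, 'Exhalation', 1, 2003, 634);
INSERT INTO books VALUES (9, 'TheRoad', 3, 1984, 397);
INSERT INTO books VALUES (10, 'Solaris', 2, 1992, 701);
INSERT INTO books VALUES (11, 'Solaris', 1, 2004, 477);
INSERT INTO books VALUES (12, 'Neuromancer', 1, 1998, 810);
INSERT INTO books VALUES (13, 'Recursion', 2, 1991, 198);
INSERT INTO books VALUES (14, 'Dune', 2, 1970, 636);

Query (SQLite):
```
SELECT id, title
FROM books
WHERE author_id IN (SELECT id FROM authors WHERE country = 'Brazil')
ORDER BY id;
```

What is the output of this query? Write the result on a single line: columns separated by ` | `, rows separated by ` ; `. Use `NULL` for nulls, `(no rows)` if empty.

Inner query: authors.id where country = 'Brazil'.
Outer: keep books rows whose author_id is in that set.
Inner query → {2}

6 | Kindred ; 7 | Solaris ; 10 | Solaris ; 13 | Recursion ; 14 | Dune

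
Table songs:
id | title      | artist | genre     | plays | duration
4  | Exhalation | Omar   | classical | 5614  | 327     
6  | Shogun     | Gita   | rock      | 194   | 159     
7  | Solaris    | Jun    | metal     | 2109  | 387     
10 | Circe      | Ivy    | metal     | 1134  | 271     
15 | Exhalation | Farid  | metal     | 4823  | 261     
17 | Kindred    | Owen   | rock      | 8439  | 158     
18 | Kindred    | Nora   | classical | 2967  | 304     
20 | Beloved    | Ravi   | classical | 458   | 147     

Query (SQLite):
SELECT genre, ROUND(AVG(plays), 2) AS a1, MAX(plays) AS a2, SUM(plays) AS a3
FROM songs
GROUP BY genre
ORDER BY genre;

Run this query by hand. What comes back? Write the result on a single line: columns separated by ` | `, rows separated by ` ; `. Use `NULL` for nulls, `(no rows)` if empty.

Group songs by genre.
Per group compute: ROUND(AVG(plays), 2), MAX(plays), SUM(plays).
  classical: ids {4, 18, 20} → ROUND(AVG(plays), 2)=3013, MAX(plays)=5614, SUM(plays)=9039
  metal: ids {7, 10, 15} → ROUND(AVG(plays), 2)=2688.67, MAX(plays)=4823, SUM(plays)=8066
  rock: ids {6, 17} → ROUND(AVG(plays), 2)=4316.5, MAX(plays)=8439, SUM(plays)=8633

classical | 3013 | 5614 | 9039 ; metal | 2688.67 | 4823 | 8066 ; rock | 4316.5 | 8439 | 8633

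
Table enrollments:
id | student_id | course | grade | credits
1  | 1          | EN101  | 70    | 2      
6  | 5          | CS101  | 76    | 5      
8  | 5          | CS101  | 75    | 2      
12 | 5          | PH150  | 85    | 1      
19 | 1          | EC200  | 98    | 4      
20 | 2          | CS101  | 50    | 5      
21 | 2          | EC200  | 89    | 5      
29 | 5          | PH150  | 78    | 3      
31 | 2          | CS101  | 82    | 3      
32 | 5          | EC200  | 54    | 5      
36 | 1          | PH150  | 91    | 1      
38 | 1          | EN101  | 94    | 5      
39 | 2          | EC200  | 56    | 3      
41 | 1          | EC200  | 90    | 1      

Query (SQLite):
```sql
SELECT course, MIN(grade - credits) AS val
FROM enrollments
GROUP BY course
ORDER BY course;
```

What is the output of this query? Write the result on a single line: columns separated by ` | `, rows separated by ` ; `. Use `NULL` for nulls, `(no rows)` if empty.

CS101 | 45 ; EC200 | 49 ; EN101 | 68 ; PH150 | 75

For each row compute grade - credits.
Group by course; take MIN of the expression per group.
  CS101: ids {6, 8, 20, 31} → MIN(grade - credits)=45
  EC200: ids {19, 21, 32, 39, 41} → MIN(grade - credits)=49
  EN101: ids {1, 38} → MIN(grade - credits)=68
  PH150: ids {12, 29, 36} → MIN(grade - credits)=75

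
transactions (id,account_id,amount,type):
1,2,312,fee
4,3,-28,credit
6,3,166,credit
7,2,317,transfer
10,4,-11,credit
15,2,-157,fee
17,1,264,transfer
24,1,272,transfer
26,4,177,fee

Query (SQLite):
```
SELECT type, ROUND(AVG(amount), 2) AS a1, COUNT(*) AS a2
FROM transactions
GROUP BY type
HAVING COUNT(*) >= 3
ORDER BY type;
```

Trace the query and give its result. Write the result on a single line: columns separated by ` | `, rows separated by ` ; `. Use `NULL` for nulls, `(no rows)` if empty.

credit | 42.33 | 3 ; fee | 110.67 | 3 ; transfer | 284.33 | 3

Group transactions by type.
Per group compute: ROUND(AVG(amount), 2), COUNT(*).
HAVING: drop groups with fewer than 3 rows.
  credit: ids {4, 6, 10} → ROUND(AVG(amount), 2)=42.33, COUNT(*)=3
  fee: ids {1, 15, 26} → ROUND(AVG(amount), 2)=110.67, COUNT(*)=3
  transfer: ids {7, 17, 24} → ROUND(AVG(amount), 2)=284.33, COUNT(*)=3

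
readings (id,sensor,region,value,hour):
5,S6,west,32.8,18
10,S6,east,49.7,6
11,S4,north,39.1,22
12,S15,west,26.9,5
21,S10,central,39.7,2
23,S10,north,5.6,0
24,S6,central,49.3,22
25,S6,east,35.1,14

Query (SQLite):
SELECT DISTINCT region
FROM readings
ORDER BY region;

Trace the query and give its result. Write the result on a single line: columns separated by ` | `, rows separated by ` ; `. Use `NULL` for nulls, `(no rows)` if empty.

Collect distinct region values from readings.

central ; east ; north ; west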